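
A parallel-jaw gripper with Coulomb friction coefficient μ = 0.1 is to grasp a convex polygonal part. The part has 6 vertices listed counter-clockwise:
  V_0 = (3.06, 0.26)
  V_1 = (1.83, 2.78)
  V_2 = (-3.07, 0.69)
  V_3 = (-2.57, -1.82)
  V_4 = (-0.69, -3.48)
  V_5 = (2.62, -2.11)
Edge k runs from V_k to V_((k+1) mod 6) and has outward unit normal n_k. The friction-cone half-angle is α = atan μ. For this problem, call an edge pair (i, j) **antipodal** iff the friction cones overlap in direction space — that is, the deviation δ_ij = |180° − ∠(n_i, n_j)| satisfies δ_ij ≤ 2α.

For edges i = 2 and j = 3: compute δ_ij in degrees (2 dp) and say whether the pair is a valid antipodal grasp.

δ = 142.71°, invalid

α = atan 0.1 = 5.71°;  2α = 11.42°
edge 2: e_2 = (+0.50, -2.51);  n_2 = (-0.9807, -0.1954)
edge 3: e_3 = (+1.88, -1.66);  n_3 = (-0.6619, -0.7496)
∠(n_2, n_3) = 37.29°
δ = |180° − 37.29°| = 142.71°
142.71° > 2α = 11.42°  →  invalid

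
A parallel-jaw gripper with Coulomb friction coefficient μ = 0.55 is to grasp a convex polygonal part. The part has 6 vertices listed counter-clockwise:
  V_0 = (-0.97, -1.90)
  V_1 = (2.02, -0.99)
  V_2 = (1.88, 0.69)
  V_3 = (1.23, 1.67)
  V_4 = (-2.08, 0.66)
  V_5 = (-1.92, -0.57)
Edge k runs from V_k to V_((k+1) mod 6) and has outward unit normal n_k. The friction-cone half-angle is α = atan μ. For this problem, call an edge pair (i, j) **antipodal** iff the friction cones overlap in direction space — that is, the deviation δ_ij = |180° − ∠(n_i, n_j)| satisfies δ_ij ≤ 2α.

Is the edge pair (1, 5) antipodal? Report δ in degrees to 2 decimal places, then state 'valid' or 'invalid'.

δ = 30.77°, valid

α = atan 0.55 = 28.81°;  2α = 57.62°
edge 1: e_1 = (-0.14, +1.68);  n_1 = (+0.9965, +0.0830)
edge 5: e_5 = (+0.95, -1.33);  n_5 = (-0.8137, -0.5812)
∠(n_1, n_5) = 149.23°
δ = |180° − 149.23°| = 30.77°
30.77° ≤ 2α = 57.62°  →  valid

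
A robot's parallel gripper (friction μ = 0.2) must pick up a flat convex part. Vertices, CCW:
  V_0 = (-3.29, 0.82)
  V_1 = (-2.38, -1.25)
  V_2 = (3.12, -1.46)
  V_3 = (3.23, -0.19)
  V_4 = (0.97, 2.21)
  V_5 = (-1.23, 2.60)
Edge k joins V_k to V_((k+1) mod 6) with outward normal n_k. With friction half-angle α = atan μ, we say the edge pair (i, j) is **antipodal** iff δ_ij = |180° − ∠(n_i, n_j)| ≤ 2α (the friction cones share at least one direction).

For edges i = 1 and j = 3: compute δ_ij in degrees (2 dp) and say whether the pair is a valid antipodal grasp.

α = atan 0.2 = 11.31°;  2α = 22.62°
edge 1: e_1 = (+5.50, -0.21);  n_1 = (-0.0382, -0.9993)
edge 3: e_3 = (-2.26, +2.40);  n_3 = (+0.7280, +0.6856)
∠(n_1, n_3) = 135.47°
δ = |180° − 135.47°| = 44.53°
44.53° > 2α = 22.62°  →  invalid

δ = 44.53°, invalid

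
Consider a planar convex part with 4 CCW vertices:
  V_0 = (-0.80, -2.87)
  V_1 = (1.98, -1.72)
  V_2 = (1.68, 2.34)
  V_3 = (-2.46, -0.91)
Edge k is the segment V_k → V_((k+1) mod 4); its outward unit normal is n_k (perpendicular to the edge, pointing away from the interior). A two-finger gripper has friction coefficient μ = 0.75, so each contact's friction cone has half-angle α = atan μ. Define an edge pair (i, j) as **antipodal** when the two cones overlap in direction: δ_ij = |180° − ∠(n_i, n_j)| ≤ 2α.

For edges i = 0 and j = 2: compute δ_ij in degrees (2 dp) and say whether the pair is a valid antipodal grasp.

δ = 15.66°, valid

α = atan 0.75 = 36.87°;  2α = 73.74°
edge 0: e_0 = (+2.78, +1.15);  n_0 = (+0.3823, -0.9241)
edge 2: e_2 = (-4.14, -3.25);  n_2 = (-0.6175, +0.7866)
∠(n_0, n_2) = 164.34°
δ = |180° − 164.34°| = 15.66°
15.66° ≤ 2α = 73.74°  →  valid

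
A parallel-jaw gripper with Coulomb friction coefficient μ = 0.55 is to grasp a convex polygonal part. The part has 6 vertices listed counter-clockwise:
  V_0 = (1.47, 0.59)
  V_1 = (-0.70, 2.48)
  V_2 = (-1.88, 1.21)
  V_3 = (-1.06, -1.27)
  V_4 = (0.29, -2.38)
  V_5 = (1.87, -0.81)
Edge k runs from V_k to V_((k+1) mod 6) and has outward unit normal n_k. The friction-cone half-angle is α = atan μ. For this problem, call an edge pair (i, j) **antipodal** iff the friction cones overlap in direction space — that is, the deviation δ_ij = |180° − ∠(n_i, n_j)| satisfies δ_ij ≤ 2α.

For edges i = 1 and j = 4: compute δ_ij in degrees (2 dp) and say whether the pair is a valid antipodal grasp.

δ = 2.29°, valid

α = atan 0.55 = 28.81°;  2α = 57.62°
edge 1: e_1 = (-1.18, -1.27);  n_1 = (-0.7326, +0.6807)
edge 4: e_4 = (+1.58, +1.57);  n_4 = (+0.7049, -0.7093)
∠(n_1, n_4) = 177.71°
δ = |180° − 177.71°| = 2.29°
2.29° ≤ 2α = 57.62°  →  valid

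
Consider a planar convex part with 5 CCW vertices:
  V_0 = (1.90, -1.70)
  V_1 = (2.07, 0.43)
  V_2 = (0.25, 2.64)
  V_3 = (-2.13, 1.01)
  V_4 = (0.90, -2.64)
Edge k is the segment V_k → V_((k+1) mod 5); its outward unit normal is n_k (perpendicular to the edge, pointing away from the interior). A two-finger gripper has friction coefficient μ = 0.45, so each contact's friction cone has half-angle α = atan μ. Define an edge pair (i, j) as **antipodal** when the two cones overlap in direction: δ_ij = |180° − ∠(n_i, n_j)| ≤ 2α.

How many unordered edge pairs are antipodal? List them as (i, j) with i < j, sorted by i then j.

α = atan 0.45 = 24.23°;  2α = 48.46°
n_0 = (+0.9968, -0.0796)
n_1 = (+0.7719, +0.6357)
n_2 = (-0.5651, +0.8251)
n_3 = (-0.7694, -0.6387)
n_4 = (+0.6849, -0.7286)
  (0,1): δ = 135.96°  ·
  (0,2): δ = 51.03°  ·
  (0,3): δ = 44.26°  ✓
  (0,4): δ = 137.79°  ·
  (1,2): δ = 95.07°  ·
  (1,3): δ = 0.22°  ✓
  (1,4): δ = 93.76°  ·
  (2,3): δ = 84.71°  ·
  (2,4): δ = 8.82°  ✓
  (3,4): δ = 86.47°  ·
antipodal pairs: 3

count = 3; pairs: (0,3), (1,3), (2,4)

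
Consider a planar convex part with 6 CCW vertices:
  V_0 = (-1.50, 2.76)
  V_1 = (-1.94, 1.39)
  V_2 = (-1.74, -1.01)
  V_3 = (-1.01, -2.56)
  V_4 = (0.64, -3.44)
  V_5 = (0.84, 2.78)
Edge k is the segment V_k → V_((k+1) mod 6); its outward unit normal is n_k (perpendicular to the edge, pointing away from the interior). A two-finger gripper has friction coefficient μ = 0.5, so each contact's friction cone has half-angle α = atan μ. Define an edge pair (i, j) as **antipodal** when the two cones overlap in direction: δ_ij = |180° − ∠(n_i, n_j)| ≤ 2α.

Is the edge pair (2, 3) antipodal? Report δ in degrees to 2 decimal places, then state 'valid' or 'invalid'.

δ = 143.29°, invalid

α = atan 0.5 = 26.57°;  2α = 53.13°
edge 2: e_2 = (+0.73, -1.55);  n_2 = (-0.9047, -0.4261)
edge 3: e_3 = (+1.65, -0.88);  n_3 = (-0.4706, -0.8824)
∠(n_2, n_3) = 36.71°
δ = |180° − 36.71°| = 143.29°
143.29° > 2α = 53.13°  →  invalid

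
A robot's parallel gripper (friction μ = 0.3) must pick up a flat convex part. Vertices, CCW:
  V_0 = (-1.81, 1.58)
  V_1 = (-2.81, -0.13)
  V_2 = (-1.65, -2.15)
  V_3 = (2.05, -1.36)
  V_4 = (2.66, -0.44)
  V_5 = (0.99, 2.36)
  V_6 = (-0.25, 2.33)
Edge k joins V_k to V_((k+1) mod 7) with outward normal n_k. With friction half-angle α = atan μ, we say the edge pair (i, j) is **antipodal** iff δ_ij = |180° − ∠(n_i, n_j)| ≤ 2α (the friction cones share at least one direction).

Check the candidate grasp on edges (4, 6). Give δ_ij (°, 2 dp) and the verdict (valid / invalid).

δ = 95.14°, invalid

α = atan 0.3 = 16.70°;  2α = 33.40°
edge 4: e_4 = (-1.67, +2.80);  n_4 = (+0.8588, +0.5122)
edge 6: e_6 = (-1.56, -0.75);  n_6 = (-0.4333, +0.9013)
∠(n_4, n_6) = 84.86°
δ = |180° − 84.86°| = 95.14°
95.14° > 2α = 33.40°  →  invalid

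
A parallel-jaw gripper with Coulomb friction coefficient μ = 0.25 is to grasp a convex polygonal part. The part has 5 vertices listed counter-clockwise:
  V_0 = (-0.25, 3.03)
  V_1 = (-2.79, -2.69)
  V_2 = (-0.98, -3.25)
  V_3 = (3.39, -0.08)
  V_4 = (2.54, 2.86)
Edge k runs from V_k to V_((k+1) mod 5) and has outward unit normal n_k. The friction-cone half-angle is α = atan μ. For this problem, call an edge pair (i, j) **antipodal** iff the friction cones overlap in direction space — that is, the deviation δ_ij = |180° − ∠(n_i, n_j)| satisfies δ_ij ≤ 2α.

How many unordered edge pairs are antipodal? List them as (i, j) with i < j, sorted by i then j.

α = atan 0.25 = 14.04°;  2α = 28.07°
n_0 = (-0.9139, +0.4058)
n_1 = (-0.2956, -0.9553)
n_2 = (+0.5872, -0.8095)
n_3 = (+0.9607, +0.2777)
n_4 = (+0.0608, +0.9981)
  (0,1): δ = 83.25°  ·
  (0,2): δ = 30.10°  ·
  (0,3): δ = 40.07°  ·
  (0,4): δ = 110.46°  ·
  (1,2): δ = 126.85°  ·
  (1,3): δ = 56.68°  ·
  (1,4): δ = 13.70°  ✓
  (2,3): δ = 109.83°  ·
  (2,4): δ = 39.44°  ·
  (3,4): δ = 109.61°  ·
antipodal pairs: 1

count = 1; pairs: (1,4)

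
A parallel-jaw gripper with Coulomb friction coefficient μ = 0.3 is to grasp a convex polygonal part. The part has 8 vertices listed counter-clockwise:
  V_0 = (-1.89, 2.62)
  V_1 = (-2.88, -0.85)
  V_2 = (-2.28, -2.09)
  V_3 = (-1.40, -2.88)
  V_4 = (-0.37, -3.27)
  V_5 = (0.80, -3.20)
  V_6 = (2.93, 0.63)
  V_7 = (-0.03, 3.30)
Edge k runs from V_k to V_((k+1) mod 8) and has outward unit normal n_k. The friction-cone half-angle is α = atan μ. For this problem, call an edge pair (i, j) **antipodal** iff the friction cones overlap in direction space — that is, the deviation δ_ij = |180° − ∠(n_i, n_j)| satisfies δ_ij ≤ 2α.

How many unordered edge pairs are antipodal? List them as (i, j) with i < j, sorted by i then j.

count = 5; pairs: (0,5), (1,6), (2,6), (3,6), (4,7)

α = atan 0.3 = 16.70°;  2α = 33.40°
n_0 = (-0.9616, +0.2744)
n_1 = (-0.9002, -0.4356)
n_2 = (-0.6680, -0.7441)
n_3 = (-0.3541, -0.9352)
n_4 = (+0.0597, -0.9982)
n_5 = (+0.8739, -0.4860)
n_6 = (+0.6698, +0.7425)
n_7 = (-0.3434, +0.9392)
  (0,1): δ = 138.26°  ·
  (0,2): δ = 115.99°  ·
  (0,3): δ = 94.82°  ·
  (0,4): δ = 70.65°  ·
  (0,5): δ = 13.16°  ✓
  (0,6): δ = 63.87°  ·
  (0,7): δ = 126.01°  ·
  (1,2): δ = 157.74°  ·
  (1,3): δ = 136.56°  ·
  (1,4): δ = 112.40°  ·
  (1,5): δ = 54.90°  ·
  (1,6): δ = 22.13°  ✓
  (1,7): δ = 84.26°  ·
  (2,3): δ = 158.82°  ·
  (2,4): δ = 134.66°  ·
  (2,5): δ = 77.16°  ·
  (2,6): δ = 0.14°  ✓
  (2,7): δ = 62.00°  ·
  (3,4): δ = 155.84°  ·
  (3,5): δ = 98.34°  ·
  (3,6): δ = 21.31°  ✓
  (3,7): δ = 40.82°  ·
  (4,5): δ = 122.50°  ·
  (4,6): δ = 45.48°  ·
  (4,7): δ = 16.66°  ✓
  (5,6): δ = 102.97°  ·
  (5,7): δ = 40.84°  ·
  (6,7): δ = 117.87°  ·
antipodal pairs: 5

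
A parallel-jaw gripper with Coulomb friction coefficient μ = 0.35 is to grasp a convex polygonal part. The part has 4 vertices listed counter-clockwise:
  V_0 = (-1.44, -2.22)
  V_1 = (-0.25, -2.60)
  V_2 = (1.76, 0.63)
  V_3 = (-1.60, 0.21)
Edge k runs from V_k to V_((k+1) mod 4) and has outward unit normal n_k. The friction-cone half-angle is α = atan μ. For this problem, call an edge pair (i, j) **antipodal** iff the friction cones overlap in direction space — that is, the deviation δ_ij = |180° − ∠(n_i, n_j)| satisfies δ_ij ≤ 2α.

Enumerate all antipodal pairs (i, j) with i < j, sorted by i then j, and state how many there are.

count = 2; pairs: (0,2), (1,3)

α = atan 0.35 = 19.29°;  2α = 38.58°
n_0 = (-0.3042, -0.9526)
n_1 = (+0.8490, -0.5283)
n_2 = (-0.1240, +0.9923)
n_3 = (-0.9978, -0.0657)
  (0,1): δ = 104.18°  ·
  (0,2): δ = 24.83°  ✓
  (0,3): δ = 111.48°  ·
  (1,2): δ = 50.98°  ·
  (1,3): δ = 35.66°  ✓
  (2,3): δ = 93.36°  ·
antipodal pairs: 2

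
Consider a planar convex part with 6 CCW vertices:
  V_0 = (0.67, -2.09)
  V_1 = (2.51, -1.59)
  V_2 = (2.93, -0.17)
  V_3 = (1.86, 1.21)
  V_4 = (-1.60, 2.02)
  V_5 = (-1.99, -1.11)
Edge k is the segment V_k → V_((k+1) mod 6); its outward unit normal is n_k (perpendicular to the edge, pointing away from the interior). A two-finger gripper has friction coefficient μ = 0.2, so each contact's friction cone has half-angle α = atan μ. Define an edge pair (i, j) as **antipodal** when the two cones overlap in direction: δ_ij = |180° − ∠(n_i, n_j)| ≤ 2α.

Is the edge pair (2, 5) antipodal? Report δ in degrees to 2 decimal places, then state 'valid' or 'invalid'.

α = atan 0.2 = 11.31°;  2α = 22.62°
edge 2: e_2 = (-1.07, +1.38);  n_2 = (+0.7903, +0.6128)
edge 5: e_5 = (+2.66, -0.98);  n_5 = (-0.3457, -0.9383)
∠(n_2, n_5) = 148.01°
δ = |180° − 148.01°| = 31.99°
31.99° > 2α = 22.62°  →  invalid

δ = 31.99°, invalid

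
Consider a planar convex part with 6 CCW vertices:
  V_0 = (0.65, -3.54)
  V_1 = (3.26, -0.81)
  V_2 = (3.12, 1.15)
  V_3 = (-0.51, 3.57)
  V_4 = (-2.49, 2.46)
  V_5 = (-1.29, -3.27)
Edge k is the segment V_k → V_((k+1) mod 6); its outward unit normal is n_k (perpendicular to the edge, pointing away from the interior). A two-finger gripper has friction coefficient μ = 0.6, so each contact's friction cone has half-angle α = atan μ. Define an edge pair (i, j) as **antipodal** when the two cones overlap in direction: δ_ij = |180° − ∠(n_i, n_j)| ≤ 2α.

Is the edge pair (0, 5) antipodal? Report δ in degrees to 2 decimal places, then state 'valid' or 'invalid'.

α = atan 0.6 = 30.96°;  2α = 61.93°
edge 0: e_0 = (+2.61, +2.73);  n_0 = (+0.7228, -0.6910)
edge 5: e_5 = (+1.94, -0.27);  n_5 = (-0.1378, -0.9905)
∠(n_0, n_5) = 54.21°
δ = |180° − 54.21°| = 125.79°
125.79° > 2α = 61.93°  →  invalid

δ = 125.79°, invalid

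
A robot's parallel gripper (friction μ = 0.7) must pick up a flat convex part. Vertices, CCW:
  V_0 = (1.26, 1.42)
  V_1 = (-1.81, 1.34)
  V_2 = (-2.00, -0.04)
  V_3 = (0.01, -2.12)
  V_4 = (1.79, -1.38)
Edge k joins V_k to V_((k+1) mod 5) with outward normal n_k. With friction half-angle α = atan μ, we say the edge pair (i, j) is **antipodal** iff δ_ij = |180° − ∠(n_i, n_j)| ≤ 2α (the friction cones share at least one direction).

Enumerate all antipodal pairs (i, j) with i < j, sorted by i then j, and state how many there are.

count = 5; pairs: (0,2), (0,3), (1,3), (1,4), (2,4)

α = atan 0.7 = 34.99°;  2α = 69.98°
n_0 = (-0.0260, +0.9997)
n_1 = (-0.9907, +0.1364)
n_2 = (-0.7191, -0.6949)
n_3 = (+0.3839, -0.9234)
n_4 = (+0.9826, +0.1860)
  (0,1): δ = 99.33°  ·
  (0,2): δ = 47.47°  ✓
  (0,3): δ = 21.08°  ✓
  (0,4): δ = 99.23°  ·
  (1,2): δ = 128.14°  ·
  (1,3): δ = 59.59°  ✓
  (1,4): δ = 18.56°  ✓
  (2,3): δ = 111.45°  ·
  (2,4): δ = 33.30°  ✓
  (3,4): δ = 101.86°  ·
antipodal pairs: 5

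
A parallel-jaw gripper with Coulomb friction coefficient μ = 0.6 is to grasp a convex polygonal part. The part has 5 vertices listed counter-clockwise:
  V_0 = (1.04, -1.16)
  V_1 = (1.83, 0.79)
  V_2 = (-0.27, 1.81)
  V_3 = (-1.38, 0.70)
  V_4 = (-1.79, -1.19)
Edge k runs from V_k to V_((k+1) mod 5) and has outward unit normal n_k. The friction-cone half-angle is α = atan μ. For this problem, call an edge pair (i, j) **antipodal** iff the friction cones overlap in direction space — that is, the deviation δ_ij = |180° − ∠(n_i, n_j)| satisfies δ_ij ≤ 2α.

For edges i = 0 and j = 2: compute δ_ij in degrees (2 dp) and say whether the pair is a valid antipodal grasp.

α = atan 0.6 = 30.96°;  2α = 61.93°
edge 0: e_0 = (+0.79, +1.95);  n_0 = (+0.9268, -0.3755)
edge 2: e_2 = (-1.11, -1.11);  n_2 = (-0.7071, +0.7071)
∠(n_0, n_2) = 157.05°
δ = |180° − 157.05°| = 22.95°
22.95° ≤ 2α = 61.93°  →  valid

δ = 22.95°, valid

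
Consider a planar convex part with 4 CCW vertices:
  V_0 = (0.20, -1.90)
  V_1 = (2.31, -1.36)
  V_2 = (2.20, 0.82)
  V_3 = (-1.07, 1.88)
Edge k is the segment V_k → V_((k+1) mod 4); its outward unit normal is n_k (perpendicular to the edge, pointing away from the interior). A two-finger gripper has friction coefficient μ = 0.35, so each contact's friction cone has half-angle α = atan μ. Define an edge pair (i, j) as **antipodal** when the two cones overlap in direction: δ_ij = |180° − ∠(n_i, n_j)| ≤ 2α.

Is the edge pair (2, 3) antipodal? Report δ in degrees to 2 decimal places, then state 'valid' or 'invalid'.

δ = 53.47°, invalid

α = atan 0.35 = 19.29°;  2α = 38.58°
edge 2: e_2 = (-3.27, +1.06);  n_2 = (+0.3084, +0.9513)
edge 3: e_3 = (+1.27, -3.78);  n_3 = (-0.9479, -0.3185)
∠(n_2, n_3) = 126.53°
δ = |180° − 126.53°| = 53.47°
53.47° > 2α = 38.58°  →  invalid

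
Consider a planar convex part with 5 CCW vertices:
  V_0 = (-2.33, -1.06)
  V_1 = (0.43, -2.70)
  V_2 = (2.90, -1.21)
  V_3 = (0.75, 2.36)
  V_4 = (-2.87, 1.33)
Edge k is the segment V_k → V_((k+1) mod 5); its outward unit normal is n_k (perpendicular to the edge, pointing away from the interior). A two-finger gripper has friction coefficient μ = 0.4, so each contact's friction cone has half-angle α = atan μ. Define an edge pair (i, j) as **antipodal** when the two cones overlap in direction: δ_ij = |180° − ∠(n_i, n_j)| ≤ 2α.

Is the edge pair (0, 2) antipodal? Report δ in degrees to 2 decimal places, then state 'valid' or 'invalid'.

δ = 28.22°, valid

α = atan 0.4 = 21.80°;  2α = 43.60°
edge 0: e_0 = (+2.76, -1.64);  n_0 = (-0.5108, -0.8597)
edge 2: e_2 = (-2.15, +3.57);  n_2 = (+0.8566, +0.5159)
∠(n_0, n_2) = 151.78°
δ = |180° − 151.78°| = 28.22°
28.22° ≤ 2α = 43.60°  →  valid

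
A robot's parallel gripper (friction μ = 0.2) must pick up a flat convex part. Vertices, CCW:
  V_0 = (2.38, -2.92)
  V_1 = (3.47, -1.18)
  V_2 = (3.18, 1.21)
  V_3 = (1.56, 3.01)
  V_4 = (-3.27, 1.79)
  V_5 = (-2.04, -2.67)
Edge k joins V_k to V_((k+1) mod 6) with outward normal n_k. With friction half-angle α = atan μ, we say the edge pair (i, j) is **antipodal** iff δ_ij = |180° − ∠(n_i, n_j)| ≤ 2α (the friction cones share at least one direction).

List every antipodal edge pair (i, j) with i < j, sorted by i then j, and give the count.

count = 2; pairs: (1,4), (3,5)

α = atan 0.2 = 11.31°;  2α = 22.62°
n_0 = (+0.8475, -0.5309)
n_1 = (+0.9927, +0.1205)
n_2 = (+0.7433, +0.6690)
n_3 = (-0.2449, +0.9695)
n_4 = (-0.9640, -0.2659)
n_5 = (-0.0565, -0.9984)
  (0,1): δ = 141.02°  ·
  (0,2): δ = 105.95°  ·
  (0,3): δ = 43.76°  ·
  (0,4): δ = 47.48°  ·
  (0,5): δ = 118.83°  ·
  (1,2): δ = 144.93°  ·
  (1,3): δ = 82.74°  ·
  (1,4): δ = 8.50°  ✓
  (1,5): δ = 79.84°  ·
  (2,3): δ = 117.81°  ·
  (2,4): δ = 26.57°  ·
  (2,5): δ = 44.78°  ·
  (3,4): δ = 88.76°  ·
  (3,5): δ = 17.41°  ✓
  (4,5): δ = 108.66°  ·
antipodal pairs: 2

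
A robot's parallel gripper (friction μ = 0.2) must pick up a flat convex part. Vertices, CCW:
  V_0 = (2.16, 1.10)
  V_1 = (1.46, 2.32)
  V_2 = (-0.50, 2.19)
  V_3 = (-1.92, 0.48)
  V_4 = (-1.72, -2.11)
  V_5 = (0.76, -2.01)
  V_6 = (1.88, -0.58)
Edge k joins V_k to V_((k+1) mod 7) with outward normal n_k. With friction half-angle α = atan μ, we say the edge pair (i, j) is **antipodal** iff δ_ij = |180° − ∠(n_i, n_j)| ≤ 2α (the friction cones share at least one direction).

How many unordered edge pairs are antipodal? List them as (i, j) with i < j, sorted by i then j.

count = 3; pairs: (1,4), (2,5), (3,6)

α = atan 0.2 = 11.31°;  2α = 22.62°
n_0 = (+0.8674, +0.4977)
n_1 = (-0.0662, +0.9978)
n_2 = (-0.7693, +0.6389)
n_3 = (-0.9970, -0.0770)
n_4 = (+0.0403, -0.9992)
n_5 = (+0.7873, -0.6166)
n_6 = (+0.9864, -0.1644)
  (0,1): δ = 116.05°  ·
  (0,2): δ = 69.55°  ·
  (0,3): δ = 25.43°  ·
  (0,4): δ = 62.46°  ·
  (0,5): δ = 112.09°  ·
  (0,6): δ = 140.69°  ·
  (1,2): δ = 133.50°  ·
  (1,3): δ = 89.38°  ·
  (1,4): δ = 1.49°  ✓
  (1,5): δ = 48.14°  ·
  (1,6): δ = 76.74°  ·
  (2,3): δ = 135.88°  ·
  (2,4): δ = 47.98°  ·
  (2,5): δ = 1.64°  ✓
  (2,6): δ = 30.24°  ·
  (3,4): δ = 92.11°  ·
  (3,5): δ = 42.48°  ·
  (3,6): δ = 13.88°  ✓
  (4,5): δ = 130.38°  ·
  (4,6): δ = 101.77°  ·
  (5,6): δ = 151.39°  ·
antipodal pairs: 3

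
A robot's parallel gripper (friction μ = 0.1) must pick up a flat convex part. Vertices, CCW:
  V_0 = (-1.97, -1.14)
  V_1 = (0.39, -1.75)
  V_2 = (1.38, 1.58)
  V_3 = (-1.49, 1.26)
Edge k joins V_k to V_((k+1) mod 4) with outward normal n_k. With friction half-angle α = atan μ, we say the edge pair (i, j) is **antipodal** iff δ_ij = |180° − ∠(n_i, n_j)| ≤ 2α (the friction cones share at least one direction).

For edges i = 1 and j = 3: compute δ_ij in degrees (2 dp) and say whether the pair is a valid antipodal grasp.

δ = 5.25°, valid

α = atan 0.1 = 5.71°;  2α = 11.42°
edge 1: e_1 = (+0.99, +3.33);  n_1 = (+0.9585, -0.2850)
edge 3: e_3 = (-0.48, -2.40);  n_3 = (-0.9806, +0.1961)
∠(n_1, n_3) = 174.75°
δ = |180° − 174.75°| = 5.25°
5.25° ≤ 2α = 11.42°  →  valid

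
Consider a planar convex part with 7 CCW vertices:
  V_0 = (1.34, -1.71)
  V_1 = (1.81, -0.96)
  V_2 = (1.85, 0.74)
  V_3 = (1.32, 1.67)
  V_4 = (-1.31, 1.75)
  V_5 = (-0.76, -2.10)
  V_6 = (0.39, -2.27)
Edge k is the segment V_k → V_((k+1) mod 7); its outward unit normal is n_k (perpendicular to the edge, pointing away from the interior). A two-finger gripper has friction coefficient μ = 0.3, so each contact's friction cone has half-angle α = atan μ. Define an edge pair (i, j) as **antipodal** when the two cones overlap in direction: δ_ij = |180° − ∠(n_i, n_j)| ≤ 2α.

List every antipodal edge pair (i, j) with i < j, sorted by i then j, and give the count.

count = 4; pairs: (1,4), (2,4), (3,5), (3,6)

α = atan 0.3 = 16.70°;  2α = 33.40°
n_0 = (+0.8474, -0.5310)
n_1 = (+0.9997, -0.0235)
n_2 = (+0.8688, +0.4951)
n_3 = (+0.0304, +0.9995)
n_4 = (-0.9899, -0.1414)
n_5 = (-0.1462, -0.9892)
n_6 = (+0.5078, -0.8615)
  (0,1): δ = 149.27°  ·
  (0,2): δ = 118.25°  ·
  (0,3): δ = 59.67°  ·
  (0,4): δ = 40.20°  ·
  (0,5): δ = 113.67°  ·
  (0,6): δ = 152.59°  ·
  (1,2): δ = 148.97°  ·
  (1,3): δ = 90.39°  ·
  (1,4): δ = 9.48°  ✓
  (1,5): δ = 82.94°  ·
  (1,6): δ = 121.87°  ·
  (2,3): δ = 121.42°  ·
  (2,4): δ = 21.55°  ✓
  (2,5): δ = 51.91°  ·
  (2,6): δ = 90.84°  ·
  (3,4): δ = 80.13°  ·
  (3,5): δ = 6.67°  ✓
  (3,6): δ = 32.26°  ✓
  (4,5): δ = 106.54°  ·
  (4,6): δ = 67.61°  ·
  (5,6): δ = 141.07°  ·
antipodal pairs: 4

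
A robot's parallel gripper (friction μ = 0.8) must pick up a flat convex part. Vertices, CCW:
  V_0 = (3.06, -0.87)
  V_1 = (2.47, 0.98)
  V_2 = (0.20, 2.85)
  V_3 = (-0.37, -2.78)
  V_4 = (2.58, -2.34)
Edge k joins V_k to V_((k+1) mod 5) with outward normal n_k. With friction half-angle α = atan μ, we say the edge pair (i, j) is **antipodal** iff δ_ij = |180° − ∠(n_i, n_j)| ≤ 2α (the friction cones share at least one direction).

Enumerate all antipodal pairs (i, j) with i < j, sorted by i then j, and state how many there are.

count = 5; pairs: (0,2), (1,2), (1,3), (2,3), (2,4)

α = atan 0.8 = 38.66°;  2α = 77.32°
n_0 = (+0.9527, +0.3038)
n_1 = (+0.6358, +0.7718)
n_2 = (-0.9949, +0.1007)
n_3 = (+0.1475, -0.9891)
n_4 = (+0.9506, -0.3104)
  (0,1): δ = 147.17°  ·
  (0,2): δ = 23.47°  ✓
  (0,3): δ = 80.79°  ·
  (0,4): δ = 144.23°  ·
  (1,2): δ = 56.30°  ✓
  (1,3): δ = 47.96°  ✓
  (1,4): δ = 111.40°  ·
  (2,3): δ = 75.74°  ✓
  (2,4): δ = 12.30°  ✓
  (3,4): δ = 116.57°  ·
antipodal pairs: 5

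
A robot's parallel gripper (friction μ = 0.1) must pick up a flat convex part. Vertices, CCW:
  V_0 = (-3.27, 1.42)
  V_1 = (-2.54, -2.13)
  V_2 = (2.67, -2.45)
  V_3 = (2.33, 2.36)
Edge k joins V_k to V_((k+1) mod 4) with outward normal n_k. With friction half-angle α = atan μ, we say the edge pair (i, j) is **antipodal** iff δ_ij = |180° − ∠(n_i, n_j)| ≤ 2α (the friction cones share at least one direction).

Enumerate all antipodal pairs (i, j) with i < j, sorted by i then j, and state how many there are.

count = 1; pairs: (0,2)

α = atan 0.1 = 5.71°;  2α = 11.42°
n_0 = (-0.9795, -0.2014)
n_1 = (-0.0613, -0.9981)
n_2 = (+0.9975, +0.0705)
n_3 = (-0.1655, +0.9862)
  (0,1): δ = 105.13°  ·
  (0,2): δ = 7.58°  ✓
  (0,3): δ = 87.91°  ·
  (1,2): δ = 82.44°  ·
  (1,3): δ = 13.04°  ·
  (2,3): δ = 84.51°  ·
antipodal pairs: 1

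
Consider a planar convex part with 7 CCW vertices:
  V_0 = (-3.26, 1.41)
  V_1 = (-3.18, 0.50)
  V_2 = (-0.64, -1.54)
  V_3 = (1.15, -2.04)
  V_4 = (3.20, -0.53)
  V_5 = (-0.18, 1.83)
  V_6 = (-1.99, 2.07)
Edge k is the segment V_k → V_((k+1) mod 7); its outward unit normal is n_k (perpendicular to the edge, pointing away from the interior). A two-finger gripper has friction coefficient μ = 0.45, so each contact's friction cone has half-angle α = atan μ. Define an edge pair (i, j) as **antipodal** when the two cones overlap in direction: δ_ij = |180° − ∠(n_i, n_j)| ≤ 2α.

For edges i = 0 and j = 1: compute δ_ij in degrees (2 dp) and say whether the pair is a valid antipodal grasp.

α = atan 0.45 = 24.23°;  2α = 48.46°
edge 0: e_0 = (+0.08, -0.91);  n_0 = (-0.9962, -0.0876)
edge 1: e_1 = (+2.54, -2.04);  n_1 = (-0.6262, -0.7797)
∠(n_0, n_1) = 46.21°
δ = |180° − 46.21°| = 133.79°
133.79° > 2α = 48.46°  →  invalid

δ = 133.79°, invalid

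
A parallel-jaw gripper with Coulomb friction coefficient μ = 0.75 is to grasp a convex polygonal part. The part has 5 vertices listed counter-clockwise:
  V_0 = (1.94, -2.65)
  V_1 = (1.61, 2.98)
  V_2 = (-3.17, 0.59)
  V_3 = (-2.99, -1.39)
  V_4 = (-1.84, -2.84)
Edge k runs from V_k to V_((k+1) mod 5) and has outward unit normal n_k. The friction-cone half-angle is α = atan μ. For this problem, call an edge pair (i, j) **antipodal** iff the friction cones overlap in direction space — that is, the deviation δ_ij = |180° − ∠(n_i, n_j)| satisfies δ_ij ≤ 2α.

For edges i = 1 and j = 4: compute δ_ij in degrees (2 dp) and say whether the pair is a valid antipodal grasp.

α = atan 0.75 = 36.87°;  2α = 73.74°
edge 1: e_1 = (-4.78, -2.39);  n_1 = (-0.4472, +0.8944)
edge 4: e_4 = (+3.78, +0.19);  n_4 = (+0.0502, -0.9987)
∠(n_1, n_4) = 156.31°
δ = |180° − 156.31°| = 23.69°
23.69° ≤ 2α = 73.74°  →  valid

δ = 23.69°, valid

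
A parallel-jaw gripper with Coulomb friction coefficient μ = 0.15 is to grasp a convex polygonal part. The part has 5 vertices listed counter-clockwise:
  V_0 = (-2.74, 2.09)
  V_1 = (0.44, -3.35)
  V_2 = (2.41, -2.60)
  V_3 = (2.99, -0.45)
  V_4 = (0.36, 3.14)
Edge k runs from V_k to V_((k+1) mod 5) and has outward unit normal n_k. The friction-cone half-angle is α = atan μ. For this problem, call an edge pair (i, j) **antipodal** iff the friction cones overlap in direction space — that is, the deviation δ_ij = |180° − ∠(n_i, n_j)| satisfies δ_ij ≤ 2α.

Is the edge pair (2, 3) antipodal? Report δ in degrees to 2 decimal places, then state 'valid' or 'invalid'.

α = atan 0.15 = 8.53°;  2α = 17.06°
edge 2: e_2 = (+0.58, +2.15);  n_2 = (+0.9655, -0.2605)
edge 3: e_3 = (-2.63, +3.59);  n_3 = (+0.8067, +0.5910)
∠(n_2, n_3) = 51.32°
δ = |180° − 51.32°| = 128.68°
128.68° > 2α = 17.06°  →  invalid

δ = 128.68°, invalid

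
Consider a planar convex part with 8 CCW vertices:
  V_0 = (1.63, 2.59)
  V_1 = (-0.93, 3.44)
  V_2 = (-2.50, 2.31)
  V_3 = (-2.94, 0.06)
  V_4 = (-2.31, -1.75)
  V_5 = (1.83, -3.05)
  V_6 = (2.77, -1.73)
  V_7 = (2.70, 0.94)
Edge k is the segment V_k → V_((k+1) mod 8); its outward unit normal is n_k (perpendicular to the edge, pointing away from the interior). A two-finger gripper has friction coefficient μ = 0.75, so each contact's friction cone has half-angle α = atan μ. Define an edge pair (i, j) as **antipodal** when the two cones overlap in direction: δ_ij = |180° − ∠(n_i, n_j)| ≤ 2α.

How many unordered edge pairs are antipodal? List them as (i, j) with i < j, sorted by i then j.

α = atan 0.75 = 36.87°;  2α = 73.74°
n_0 = (+0.3151, +0.9491)
n_1 = (-0.5842, +0.8116)
n_2 = (-0.9814, +0.1919)
n_3 = (-0.9444, -0.3287)
n_4 = (-0.2996, -0.9541)
n_5 = (+0.8146, -0.5801)
n_6 = (+0.9997, +0.0262)
n_7 = (+0.8390, +0.5441)
  (0,1): δ = 125.89°  ·
  (0,2): δ = 82.70°  ·
  (0,3): δ = 52.44°  ✓
  (0,4): δ = 0.93°  ✓
  (0,5): δ = 72.91°  ✓
  (0,6): δ = 109.87°  ·
  (0,7): δ = 141.33°  ·
  (1,2): δ = 136.81°  ·
  (1,3): δ = 106.55°  ·
  (1,4): δ = 53.18°  ✓
  (1,5): δ = 18.80°  ✓
  (1,6): δ = 55.76°  ✓
  (1,7): δ = 87.22°  ·
  (2,3): δ = 149.74°  ·
  (2,4): δ = 96.37°  ·
  (2,5): δ = 24.39°  ✓
  (2,6): δ = 12.57°  ✓
  (2,7): δ = 44.03°  ✓
  (3,4): δ = 126.62°  ·
  (3,5): δ = 54.65°  ✓
  (3,6): δ = 17.69°  ✓
  (3,7): δ = 13.77°  ✓
  (4,5): δ = 108.02°  ·
  (4,6): δ = 71.07°  ✓
  (4,7): δ = 39.60°  ✓
  (5,6): δ = 143.04°  ·
  (5,7): δ = 111.58°  ·
  (6,7): δ = 148.54°  ·
antipodal pairs: 14

count = 14; pairs: (0,3), (0,4), (0,5), (1,4), (1,5), (1,6), (2,5), (2,6), (2,7), (3,5), (3,6), (3,7), (4,6), (4,7)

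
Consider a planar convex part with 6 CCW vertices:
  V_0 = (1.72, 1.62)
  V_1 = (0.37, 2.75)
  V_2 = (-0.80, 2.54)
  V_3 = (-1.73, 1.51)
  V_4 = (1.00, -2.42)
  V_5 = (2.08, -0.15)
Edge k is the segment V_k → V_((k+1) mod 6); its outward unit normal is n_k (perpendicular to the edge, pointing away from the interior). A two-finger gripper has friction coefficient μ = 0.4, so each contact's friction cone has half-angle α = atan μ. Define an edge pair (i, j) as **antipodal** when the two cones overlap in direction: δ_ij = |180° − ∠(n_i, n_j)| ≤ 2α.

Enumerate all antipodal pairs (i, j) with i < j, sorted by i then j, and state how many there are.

count = 3; pairs: (0,3), (2,4), (3,5)

α = atan 0.4 = 21.80°;  2α = 43.60°
n_0 = (+0.6419, +0.7668)
n_1 = (-0.1767, +0.9843)
n_2 = (-0.7422, +0.6702)
n_3 = (-0.8213, -0.5705)
n_4 = (+0.9030, -0.4296)
n_5 = (+0.9799, +0.1993)
  (0,1): δ = 129.89°  ·
  (0,2): δ = 92.15°  ·
  (0,3): δ = 15.28°  ✓
  (0,4): δ = 104.49°  ·
  (0,5): δ = 141.43°  ·
  (1,2): δ = 142.25°  ·
  (1,3): δ = 65.39°  ·
  (1,4): δ = 54.38°  ·
  (1,5): δ = 91.32°  ·
  (2,3): δ = 103.13°  ·
  (2,4): δ = 16.64°  ✓
  (2,5): δ = 53.58°  ·
  (3,4): δ = 60.23°  ·
  (3,5): δ = 23.29°  ✓
  (4,5): δ = 143.06°  ·
antipodal pairs: 3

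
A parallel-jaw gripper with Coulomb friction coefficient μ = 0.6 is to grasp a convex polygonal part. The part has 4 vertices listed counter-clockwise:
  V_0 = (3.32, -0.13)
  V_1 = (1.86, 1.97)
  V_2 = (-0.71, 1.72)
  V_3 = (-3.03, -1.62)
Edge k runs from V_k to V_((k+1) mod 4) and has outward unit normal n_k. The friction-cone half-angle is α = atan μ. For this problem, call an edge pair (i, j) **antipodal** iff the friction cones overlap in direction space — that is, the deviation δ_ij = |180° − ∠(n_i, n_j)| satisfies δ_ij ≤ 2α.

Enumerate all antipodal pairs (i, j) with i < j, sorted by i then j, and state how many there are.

count = 2; pairs: (1,3), (2,3)

α = atan 0.6 = 30.96°;  2α = 61.93°
n_0 = (+0.8211, +0.5708)
n_1 = (-0.0968, +0.9953)
n_2 = (-0.8213, +0.5705)
n_3 = (+0.2284, -0.9736)
  (0,1): δ = 119.25°  ·
  (0,2): δ = 69.59°  ·
  (0,3): δ = 68.40°  ·
  (1,2): δ = 130.34°  ·
  (1,3): δ = 7.65°  ✓
  (2,3): δ = 42.01°  ✓
antipodal pairs: 2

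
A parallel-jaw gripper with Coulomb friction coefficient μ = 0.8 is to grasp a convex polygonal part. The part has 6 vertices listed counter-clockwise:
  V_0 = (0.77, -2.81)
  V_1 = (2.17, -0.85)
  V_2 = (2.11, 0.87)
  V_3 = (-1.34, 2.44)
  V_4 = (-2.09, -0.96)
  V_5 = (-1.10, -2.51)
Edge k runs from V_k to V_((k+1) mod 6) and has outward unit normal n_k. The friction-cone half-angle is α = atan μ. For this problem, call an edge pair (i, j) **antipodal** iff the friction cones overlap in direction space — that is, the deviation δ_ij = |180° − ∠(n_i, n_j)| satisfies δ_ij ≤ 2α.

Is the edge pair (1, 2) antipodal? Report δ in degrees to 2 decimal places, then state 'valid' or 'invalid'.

δ = 116.47°, invalid

α = atan 0.8 = 38.66°;  2α = 77.32°
edge 1: e_1 = (-0.06, +1.72);  n_1 = (+0.9994, +0.0349)
edge 2: e_2 = (-3.45, +1.57);  n_2 = (+0.4142, +0.9102)
∠(n_1, n_2) = 63.53°
δ = |180° − 63.53°| = 116.47°
116.47° > 2α = 77.32°  →  invalid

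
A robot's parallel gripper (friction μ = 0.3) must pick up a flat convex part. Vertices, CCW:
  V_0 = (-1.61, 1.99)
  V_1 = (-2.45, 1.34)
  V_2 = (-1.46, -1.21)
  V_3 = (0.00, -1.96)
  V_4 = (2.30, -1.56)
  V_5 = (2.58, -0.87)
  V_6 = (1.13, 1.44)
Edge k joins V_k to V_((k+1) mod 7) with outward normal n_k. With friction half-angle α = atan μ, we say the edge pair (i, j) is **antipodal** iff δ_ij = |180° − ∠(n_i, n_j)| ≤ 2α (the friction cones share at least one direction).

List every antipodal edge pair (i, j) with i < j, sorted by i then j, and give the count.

count = 6; pairs: (0,3), (0,4), (1,5), (2,5), (2,6), (3,6)

α = atan 0.3 = 16.70°;  2α = 33.40°
n_0 = (-0.6120, +0.7909)
n_1 = (-0.9322, -0.3619)
n_2 = (-0.4569, -0.8895)
n_3 = (+0.1713, -0.9852)
n_4 = (+0.9266, -0.3760)
n_5 = (+0.8470, +0.5316)
n_6 = (+0.1968, +0.9804)
  (0,1): δ = 106.52°  ·
  (0,2): δ = 64.92°  ·
  (0,3): δ = 27.87°  ✓
  (0,4): δ = 30.18°  ✓
  (0,5): δ = 84.38°  ·
  (0,6): δ = 130.92°  ·
  (1,2): δ = 138.41°  ·
  (1,3): δ = 101.35°  ·
  (1,4): δ = 43.31°  ·
  (1,5): δ = 10.90°  ✓
  (1,6): δ = 57.43°  ·
  (2,3): δ = 142.94°  ·
  (2,4): δ = 84.90°  ·
  (2,5): δ = 30.69°  ✓
  (2,6): δ = 15.84°  ✓
  (3,4): δ = 121.95°  ·
  (3,5): δ = 67.75°  ·
  (3,6): δ = 21.22°  ✓
  (4,5): δ = 125.80°  ·
  (4,6): δ = 79.26°  ·
  (5,6): δ = 133.47°  ·
antipodal pairs: 6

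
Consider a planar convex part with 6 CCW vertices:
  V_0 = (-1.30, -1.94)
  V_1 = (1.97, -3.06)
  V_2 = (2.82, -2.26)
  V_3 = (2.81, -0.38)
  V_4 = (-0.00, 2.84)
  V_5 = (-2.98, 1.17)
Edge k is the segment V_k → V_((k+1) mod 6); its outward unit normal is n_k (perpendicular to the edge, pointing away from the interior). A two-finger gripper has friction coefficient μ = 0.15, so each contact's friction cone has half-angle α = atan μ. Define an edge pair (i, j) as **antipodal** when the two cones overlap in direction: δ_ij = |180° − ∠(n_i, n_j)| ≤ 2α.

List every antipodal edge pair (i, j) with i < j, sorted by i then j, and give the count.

count = 2; pairs: (1,4), (3,5)

α = atan 0.15 = 8.53°;  2α = 17.06°
n_0 = (-0.3240, -0.9460)
n_1 = (+0.6854, -0.7282)
n_2 = (+1.0000, +0.0053)
n_3 = (+0.7534, +0.6575)
n_4 = (-0.4889, +0.8724)
n_5 = (-0.8798, -0.4753)
  (0,1): δ = 117.83°  ·
  (0,2): δ = 70.79°  ·
  (0,3): δ = 29.98°  ·
  (0,4): δ = 48.17°  ·
  (0,5): δ = 137.28°  ·
  (1,2): δ = 132.96°  ·
  (1,3): δ = 92.15°  ·
  (1,4): δ = 14.00°  ✓
  (1,5): δ = 75.11°  ·
  (2,3): δ = 139.19°  ·
  (2,4): δ = 61.04°  ·
  (2,5): δ = 28.07°  ·
  (3,4): δ = 101.84°  ·
  (3,5): δ = 12.73°  ✓
  (4,5): δ = 90.89°  ·
antipodal pairs: 2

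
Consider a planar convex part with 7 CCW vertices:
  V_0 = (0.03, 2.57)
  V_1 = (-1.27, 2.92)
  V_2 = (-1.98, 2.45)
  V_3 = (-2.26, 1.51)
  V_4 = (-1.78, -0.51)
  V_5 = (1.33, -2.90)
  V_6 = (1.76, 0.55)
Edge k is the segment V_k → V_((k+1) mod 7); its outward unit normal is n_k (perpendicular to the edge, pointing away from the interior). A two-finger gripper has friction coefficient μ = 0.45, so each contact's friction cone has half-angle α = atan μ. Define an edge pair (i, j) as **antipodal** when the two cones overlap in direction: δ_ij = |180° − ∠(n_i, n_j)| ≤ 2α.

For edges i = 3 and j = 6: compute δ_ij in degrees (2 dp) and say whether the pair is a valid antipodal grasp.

δ = 27.21°, valid

α = atan 0.45 = 24.23°;  2α = 48.46°
edge 3: e_3 = (+0.48, -2.02);  n_3 = (-0.9729, -0.2312)
edge 6: e_6 = (-1.73, +2.02);  n_6 = (+0.7595, +0.6505)
∠(n_3, n_6) = 152.79°
δ = |180° − 152.79°| = 27.21°
27.21° ≤ 2α = 48.46°  →  valid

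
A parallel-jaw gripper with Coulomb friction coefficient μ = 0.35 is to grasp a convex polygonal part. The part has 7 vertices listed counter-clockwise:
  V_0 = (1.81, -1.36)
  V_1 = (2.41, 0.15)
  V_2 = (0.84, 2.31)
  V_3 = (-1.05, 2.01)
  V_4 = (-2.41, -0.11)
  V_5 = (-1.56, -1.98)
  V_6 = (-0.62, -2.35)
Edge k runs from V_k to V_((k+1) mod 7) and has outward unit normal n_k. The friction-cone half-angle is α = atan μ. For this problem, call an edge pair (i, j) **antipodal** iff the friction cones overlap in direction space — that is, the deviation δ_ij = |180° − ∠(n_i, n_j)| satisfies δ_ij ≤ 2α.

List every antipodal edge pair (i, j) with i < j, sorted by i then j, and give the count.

α = atan 0.35 = 19.29°;  2α = 38.58°
n_0 = (+0.9293, -0.3693)
n_1 = (+0.8089, +0.5879)
n_2 = (-0.1568, +0.9876)
n_3 = (-0.8417, +0.5400)
n_4 = (-0.9104, -0.4138)
n_5 = (-0.3663, -0.9305)
n_6 = (+0.3773, -0.9261)
  (0,1): δ = 122.32°  ·
  (0,2): δ = 59.31°  ·
  (0,3): δ = 11.01°  ✓
  (0,4): δ = 46.11°  ·
  (0,5): δ = 90.19°  ·
  (0,6): δ = 133.84°  ·
  (1,2): δ = 116.99°  ·
  (1,3): δ = 68.69°  ·
  (1,4): δ = 11.57°  ✓
  (1,5): δ = 32.50°  ✓
  (1,6): δ = 76.15°  ·
  (2,3): δ = 131.70°  ·
  (2,4): δ = 74.58°  ·
  (2,5): δ = 30.50°  ✓
  (2,6): δ = 13.15°  ✓
  (3,4): δ = 122.88°  ·
  (3,5): δ = 78.80°  ·
  (3,6): δ = 35.15°  ✓
  (4,5): δ = 135.93°  ·
  (4,6): δ = 92.28°  ·
  (5,6): δ = 136.35°  ·
antipodal pairs: 6

count = 6; pairs: (0,3), (1,4), (1,5), (2,5), (2,6), (3,6)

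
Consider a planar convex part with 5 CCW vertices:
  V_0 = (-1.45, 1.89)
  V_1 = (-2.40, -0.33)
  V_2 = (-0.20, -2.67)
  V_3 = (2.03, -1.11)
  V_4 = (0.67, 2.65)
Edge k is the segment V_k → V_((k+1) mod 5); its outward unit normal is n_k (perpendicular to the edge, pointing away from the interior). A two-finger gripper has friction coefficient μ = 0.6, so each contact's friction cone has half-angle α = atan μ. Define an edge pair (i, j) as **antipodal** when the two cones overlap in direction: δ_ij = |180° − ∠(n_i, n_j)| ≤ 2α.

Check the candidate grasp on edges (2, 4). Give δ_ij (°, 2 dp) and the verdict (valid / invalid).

δ = 15.25°, valid

α = atan 0.6 = 30.96°;  2α = 61.93°
edge 2: e_2 = (+2.23, +1.56);  n_2 = (+0.5732, -0.8194)
edge 4: e_4 = (-2.12, -0.76);  n_4 = (-0.3375, +0.9413)
∠(n_2, n_4) = 164.75°
δ = |180° − 164.75°| = 15.25°
15.25° ≤ 2α = 61.93°  →  valid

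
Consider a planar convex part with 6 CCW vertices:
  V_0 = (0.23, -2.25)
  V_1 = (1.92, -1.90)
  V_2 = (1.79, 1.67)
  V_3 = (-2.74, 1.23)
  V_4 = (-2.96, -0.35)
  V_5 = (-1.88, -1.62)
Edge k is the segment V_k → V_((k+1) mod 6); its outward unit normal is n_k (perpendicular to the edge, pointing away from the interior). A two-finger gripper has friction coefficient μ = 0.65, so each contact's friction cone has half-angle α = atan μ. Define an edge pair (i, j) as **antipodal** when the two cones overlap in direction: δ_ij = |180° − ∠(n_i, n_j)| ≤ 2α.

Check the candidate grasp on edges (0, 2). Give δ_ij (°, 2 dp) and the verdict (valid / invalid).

α = atan 0.65 = 33.02°;  2α = 66.05°
edge 0: e_0 = (+1.69, +0.35);  n_0 = (+0.2028, -0.9792)
edge 2: e_2 = (-4.53, -0.44);  n_2 = (-0.0967, +0.9953)
∠(n_0, n_2) = 173.85°
δ = |180° − 173.85°| = 6.15°
6.15° ≤ 2α = 66.05°  →  valid

δ = 6.15°, valid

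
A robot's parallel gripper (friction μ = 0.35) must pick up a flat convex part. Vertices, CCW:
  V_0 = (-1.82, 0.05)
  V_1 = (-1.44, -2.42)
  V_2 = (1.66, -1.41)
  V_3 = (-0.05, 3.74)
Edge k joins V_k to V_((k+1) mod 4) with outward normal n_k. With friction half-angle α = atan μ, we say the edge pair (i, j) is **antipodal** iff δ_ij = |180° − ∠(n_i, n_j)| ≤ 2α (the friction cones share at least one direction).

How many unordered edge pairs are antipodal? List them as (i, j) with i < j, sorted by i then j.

count = 1; pairs: (0,2)

α = atan 0.35 = 19.29°;  2α = 38.58°
n_0 = (-0.9884, -0.1521)
n_1 = (+0.3098, -0.9508)
n_2 = (+0.9491, +0.3151)
n_3 = (-0.9016, +0.4325)
  (0,1): δ = 80.70°  ·
  (0,2): δ = 9.62°  ✓
  (0,3): δ = 145.63°  ·
  (1,2): δ = 89.68°  ·
  (1,3): δ = 46.33°  ·
  (2,3): δ = 43.99°  ·
antipodal pairs: 1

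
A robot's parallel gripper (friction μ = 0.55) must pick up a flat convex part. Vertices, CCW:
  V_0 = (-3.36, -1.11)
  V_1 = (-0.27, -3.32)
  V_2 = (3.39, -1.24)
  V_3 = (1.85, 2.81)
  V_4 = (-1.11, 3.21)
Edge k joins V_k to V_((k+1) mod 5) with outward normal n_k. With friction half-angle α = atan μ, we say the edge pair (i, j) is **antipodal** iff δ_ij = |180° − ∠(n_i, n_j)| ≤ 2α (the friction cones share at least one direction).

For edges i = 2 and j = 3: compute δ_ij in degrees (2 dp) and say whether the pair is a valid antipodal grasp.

α = atan 0.55 = 28.81°;  2α = 57.62°
edge 2: e_2 = (-1.54, +4.05);  n_2 = (+0.9347, +0.3554)
edge 3: e_3 = (-2.96, +0.40);  n_3 = (+0.1339, +0.9910)
∠(n_2, n_3) = 61.48°
δ = |180° − 61.48°| = 118.52°
118.52° > 2α = 57.62°  →  invalid

δ = 118.52°, invalid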